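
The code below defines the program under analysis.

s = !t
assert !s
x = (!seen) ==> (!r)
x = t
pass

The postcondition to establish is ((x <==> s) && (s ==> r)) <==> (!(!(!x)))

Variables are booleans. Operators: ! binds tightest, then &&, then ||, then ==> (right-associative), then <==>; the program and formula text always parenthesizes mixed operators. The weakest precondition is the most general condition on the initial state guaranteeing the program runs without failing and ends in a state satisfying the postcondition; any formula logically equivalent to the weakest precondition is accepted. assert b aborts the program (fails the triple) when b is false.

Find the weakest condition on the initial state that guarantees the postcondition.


Working backward. After the program, the postcondition ((x <==> s) && (s ==> r)) <==> (!(!(!x))) must hold; in canonical form it is ((x <==> s) && (s ==> r)) <==> (!x).
Before skip: ((x <==> s) && (s ==> r)) <==> (!x)
Before x := t: ((t <==> s) && (s ==> r)) <==> (!t)
Before x := (!seen) ==> (!r): ((t <==> s) && (s ==> r)) <==> (!t)
Before assert !s: (!s) && (((t <==> s) && (s ==> r)) <==> (!t))
Before s := !t: t && (((t <==> (!t)) && ((!t) ==> r)) <==> (!t))
Answer: WP = t && (((t <==> (!t)) && ((!t) ==> r)) <==> (!t))


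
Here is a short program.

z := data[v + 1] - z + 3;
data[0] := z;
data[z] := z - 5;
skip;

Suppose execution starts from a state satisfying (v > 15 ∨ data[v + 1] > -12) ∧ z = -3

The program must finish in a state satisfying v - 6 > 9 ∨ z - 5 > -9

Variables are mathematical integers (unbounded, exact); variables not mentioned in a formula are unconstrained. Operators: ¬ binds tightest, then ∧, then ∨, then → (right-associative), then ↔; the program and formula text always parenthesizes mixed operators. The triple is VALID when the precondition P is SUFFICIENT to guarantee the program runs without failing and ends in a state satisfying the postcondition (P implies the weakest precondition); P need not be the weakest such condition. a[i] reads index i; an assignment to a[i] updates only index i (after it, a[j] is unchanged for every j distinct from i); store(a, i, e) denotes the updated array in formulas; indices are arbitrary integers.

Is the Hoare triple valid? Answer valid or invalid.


Working backward. After the program, the postcondition v - 6 > 9 ∨ z - 5 > -9 must hold; in canonical form it is v > 15 ∨ z > -4.
Before skip: v > 15 ∨ z > -4
Before data[z] := z - 5: v > 15 ∨ z > -4
Before data[0] := z: v > 15 ∨ z > -4
Before z := data[v + 1] - z + 3: v > 15 ∨ data[v + 1] > z - 7
The weakest precondition is v > 15 ∨ data[v + 1] > z - 7.
Check whether (v > 15 ∨ data[v + 1] > -12) ∧ z = -3 implies it.
Countermodel: at the initial state data = {[16] = -10, elsewhere -10}, v = 15, z = -3, the precondition holds but the weakest precondition fails.
Answer: invalid


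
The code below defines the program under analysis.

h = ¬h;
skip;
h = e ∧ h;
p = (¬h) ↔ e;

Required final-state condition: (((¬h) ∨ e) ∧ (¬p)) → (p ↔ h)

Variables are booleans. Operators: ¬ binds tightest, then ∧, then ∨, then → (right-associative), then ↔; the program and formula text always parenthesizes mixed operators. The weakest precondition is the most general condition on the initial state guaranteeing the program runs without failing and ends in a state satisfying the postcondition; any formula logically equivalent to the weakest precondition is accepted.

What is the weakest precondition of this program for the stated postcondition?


Working backward. After the program, (((¬h) ∨ e) ∧ (¬p)) → (p ↔ h) must hold.
Before p := (¬h) ↔ e: (((¬h) ∨ e) ∧ (¬((¬h) ↔ e))) → (((¬h) ↔ e) ↔ h)
Before h := e ∧ h: (((¬(e ∧ h)) ∨ e) ∧ (¬((¬(e ∧ h)) ↔ e))) → (((¬(e ∧ h)) ↔ e) ↔ (e ∧ h))
Before skip: (((¬(e ∧ h)) ∨ e) ∧ (¬((¬(e ∧ h)) ↔ e))) → (((¬(e ∧ h)) ↔ e) ↔ (e ∧ h))
Before h := ¬h: (((¬(e ∧ (¬h))) ∨ e) ∧ (¬((¬(e ∧ (¬h))) ↔ e))) → (((¬(e ∧ (¬h))) ↔ e) ↔ (e ∧ (¬h)))
Answer: WP = (((¬(e ∧ (¬h))) ∨ e) ∧ (¬((¬(e ∧ (¬h))) ↔ e))) → (((¬(e ∧ (¬h))) ↔ e) ↔ (e ∧ (¬h)))


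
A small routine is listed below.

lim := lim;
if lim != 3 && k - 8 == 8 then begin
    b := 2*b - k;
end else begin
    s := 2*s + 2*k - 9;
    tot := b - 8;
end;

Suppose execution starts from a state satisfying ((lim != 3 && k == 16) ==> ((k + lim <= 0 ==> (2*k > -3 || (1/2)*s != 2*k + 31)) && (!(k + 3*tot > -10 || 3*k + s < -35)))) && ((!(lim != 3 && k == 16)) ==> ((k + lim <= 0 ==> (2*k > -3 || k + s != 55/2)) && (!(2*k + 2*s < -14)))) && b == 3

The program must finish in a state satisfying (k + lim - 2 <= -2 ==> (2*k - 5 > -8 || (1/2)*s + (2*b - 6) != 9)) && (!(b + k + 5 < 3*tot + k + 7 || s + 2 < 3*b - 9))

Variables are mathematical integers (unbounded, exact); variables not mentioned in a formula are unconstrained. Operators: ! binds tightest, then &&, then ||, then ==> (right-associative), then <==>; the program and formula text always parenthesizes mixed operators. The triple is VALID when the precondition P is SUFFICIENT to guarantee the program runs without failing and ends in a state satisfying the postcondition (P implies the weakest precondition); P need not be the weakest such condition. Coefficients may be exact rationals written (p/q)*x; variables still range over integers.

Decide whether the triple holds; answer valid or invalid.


Working backward. After the program, the postcondition (k + lim - 2 <= -2 ==> (2*k - 5 > -8 || (1/2)*s + (2*b - 6) != 9)) && (!(b + k + 5 < 3*tot + k + 7 || s + 2 < 3*b - 9)) must hold; in canonical form it is (k + lim <= 0 ==> (2*k > -3 || 2*b + (1/2)*s != 15)) && (!(b < 3*tot + 2 || s < 3*b - 11)).
Then branch requires (k + lim <= 0 ==> (2*k > -3 || 4*b + (1/2)*s != 2*k + 15)) && (!(2*b < k + 3*tot + 2 || 3*k + s < 6*b - 11)); else branch requires (k + lim <= 0 ==> (2*k > -3 || 2*b + k + s != 39/2)) && (!(2*b > 22 || 2*k + 2*s < 3*b - 2)).
Before the if: ((lim != 3 && k == 16) ==> ((k + lim <= 0 ==> (2*k > -3 || 4*b + (1/2)*s != 2*k + 15)) && (!(2*b < k + 3*tot + 2 || 3*k + s < 6*b - 11)))) && ((!(lim != 3 && k == 16)) ==> ((k + lim <= 0 ==> (2*k > -3 || 2*b + k + s != 39/2)) && (!(2*b > 22 || 2*k + 2*s < 3*b - 2))))
Before lim := lim: ((lim != 3 && k == 16) ==> ((k + lim <= 0 ==> (2*k > -3 || 4*b + (1/2)*s != 2*k + 15)) && (!(2*b < k + 3*tot + 2 || 3*k + s < 6*b - 11)))) && ((!(lim != 3 && k == 16)) ==> ((k + lim <= 0 ==> (2*k > -3 || 2*b + k + s != 39/2)) && (!(2*b > 22 || 2*k + 2*s < 3*b - 2))))
The weakest precondition is ((lim != 3 && k == 16) ==> ((k + lim <= 0 ==> (2*k > -3 || 4*b + (1/2)*s != 2*k + 15)) && (!(2*b < k + 3*tot + 2 || 3*k + s < 6*b - 11)))) && ((!(lim != 3 && k == 16)) ==> ((k + lim <= 0 ==> (2*k > -3 || 2*b + k + s != 39/2)) && (!(2*b > 22 || 2*k + 2*s < 3*b - 2)))).
Check whether ((lim != 3 && k == 16) ==> ((k + lim <= 0 ==> (2*k > -3 || (1/2)*s != 2*k + 31)) && (!(k + 3*tot > -10 || 3*k + s < -35)))) && ((!(lim != 3 && k == 16)) ==> ((k + lim <= 0 ==> (2*k > -3 || k + s != 55/2)) && (!(2*k + 2*s < -14)))) && b == 3 implies it.
Countermodel: at the initial state b = 3, k = 17, lim = 0, s = -14, tot = -4, the precondition holds but the weakest precondition fails.
Answer: invalid


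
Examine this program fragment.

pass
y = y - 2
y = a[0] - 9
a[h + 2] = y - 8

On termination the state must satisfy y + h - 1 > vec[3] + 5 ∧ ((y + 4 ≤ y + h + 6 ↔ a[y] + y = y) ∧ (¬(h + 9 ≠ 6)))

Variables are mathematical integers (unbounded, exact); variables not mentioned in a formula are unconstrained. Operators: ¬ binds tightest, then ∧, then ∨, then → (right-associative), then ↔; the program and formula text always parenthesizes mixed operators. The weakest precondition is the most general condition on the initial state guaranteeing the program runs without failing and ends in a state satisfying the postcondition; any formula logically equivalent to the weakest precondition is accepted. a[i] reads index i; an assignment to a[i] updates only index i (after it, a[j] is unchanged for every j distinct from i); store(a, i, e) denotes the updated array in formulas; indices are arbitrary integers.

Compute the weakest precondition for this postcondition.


Working backward. After the program, the postcondition y + h - 1 > vec[3] + 5 ∧ ((y + 4 ≤ y + h + 6 ↔ a[y] + y = y) ∧ (¬(h + 9 ≠ 6))) must hold; in canonical form it is h + y > vec[3] + 6 ∧ (h ≥ -2 ↔ a[y] = 0) ∧ (¬(h ≠ -3)).
Before a[h + 2] := y - 8: h + y > vec[3] + 6 ∧ (h ≥ -2 ↔ store(a, h + 2, y - 8)[y] = 0) ∧ (¬(h ≠ -3))
Before y := a[0] - 9: a[0] + h > vec[3] + 15 ∧ (h ≥ -2 ↔ store(a, h + 2, a[0] - 17)[a[0] - 9] = 0) ∧ (¬(h ≠ -3))
Before y := y - 2: a[0] + h > vec[3] + 15 ∧ (h ≥ -2 ↔ store(a, h + 2, a[0] - 17)[a[0] - 9] = 0) ∧ (¬(h ≠ -3))
Before skip: a[0] + h > vec[3] + 15 ∧ (h ≥ -2 ↔ store(a, h + 2, a[0] - 17)[a[0] - 9] = 0) ∧ (¬(h ≠ -3))
Answer: WP = a[0] + h > vec[3] + 15 ∧ (h ≥ -2 ↔ store(a, h + 2, a[0] - 17)[a[0] - 9] = 0) ∧ (¬(h ≠ -3))


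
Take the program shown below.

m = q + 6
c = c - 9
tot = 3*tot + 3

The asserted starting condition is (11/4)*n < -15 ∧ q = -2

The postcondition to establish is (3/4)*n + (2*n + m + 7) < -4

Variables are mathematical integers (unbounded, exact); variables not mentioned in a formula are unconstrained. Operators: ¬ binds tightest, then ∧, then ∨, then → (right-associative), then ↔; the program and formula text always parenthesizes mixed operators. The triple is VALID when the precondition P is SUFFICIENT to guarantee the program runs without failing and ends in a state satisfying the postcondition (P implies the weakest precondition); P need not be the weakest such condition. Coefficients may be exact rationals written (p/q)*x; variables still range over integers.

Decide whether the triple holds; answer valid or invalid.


Working backward. After the program, the postcondition (3/4)*n + (2*n + m + 7) < -4 must hold; in canonical form it is m + (11/4)*n < -11.
Before tot := 3*tot + 3: m + (11/4)*n < -11
Before c := c - 9: m + (11/4)*n < -11
Before m := q + 6: (11/4)*n + q < -17
The weakest precondition is (11/4)*n + q < -17.
Check whether (11/4)*n < -15 ∧ q = -2 implies it.
Every state satisfying the precondition satisfies the weakest precondition: the implication holds.
Answer: valid


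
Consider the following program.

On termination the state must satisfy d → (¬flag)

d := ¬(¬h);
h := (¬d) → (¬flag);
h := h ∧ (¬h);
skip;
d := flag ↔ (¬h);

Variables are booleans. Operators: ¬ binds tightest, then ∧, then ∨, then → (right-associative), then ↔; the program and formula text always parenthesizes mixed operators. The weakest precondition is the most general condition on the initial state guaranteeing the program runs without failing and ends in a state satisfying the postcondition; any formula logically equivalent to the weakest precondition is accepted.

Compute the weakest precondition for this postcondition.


Working backward. After the program, d → (¬flag) must hold.
Before d := flag ↔ (¬h): (flag ↔ (¬h)) → (¬flag)
Before skip: (flag ↔ (¬h)) → (¬flag)
Before h := h ∧ (¬h): flag → (¬flag)
Before h := (¬d) → (¬flag): flag → (¬flag)
Before d := ¬(¬h): flag → (¬flag)
Answer: WP = flag → (¬flag)


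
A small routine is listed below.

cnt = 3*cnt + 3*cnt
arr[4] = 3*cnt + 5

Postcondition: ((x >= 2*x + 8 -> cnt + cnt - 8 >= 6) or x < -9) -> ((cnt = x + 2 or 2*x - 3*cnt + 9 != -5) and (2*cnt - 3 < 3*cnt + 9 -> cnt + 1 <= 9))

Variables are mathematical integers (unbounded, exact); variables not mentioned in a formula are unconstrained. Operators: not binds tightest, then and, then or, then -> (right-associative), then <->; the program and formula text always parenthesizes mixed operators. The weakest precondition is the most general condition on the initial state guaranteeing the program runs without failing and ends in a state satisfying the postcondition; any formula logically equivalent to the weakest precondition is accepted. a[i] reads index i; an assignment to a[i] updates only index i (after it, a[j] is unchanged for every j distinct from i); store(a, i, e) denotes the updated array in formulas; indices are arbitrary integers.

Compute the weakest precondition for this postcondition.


Working backward. After the program, the postcondition ((x >= 2*x + 8 -> cnt + cnt - 8 >= 6) or x < -9) -> ((cnt = x + 2 or 2*x - 3*cnt + 9 != -5) and (2*cnt - 3 < 3*cnt + 9 -> cnt + 1 <= 9)) must hold; in canonical form it is ((x <= -8 -> 2*cnt >= 14) or x < -9) -> ((cnt = x + 2 or 2*x != 3*cnt - 14) and (cnt > -12 -> cnt <= 8)).
Before arr[4] := 3*cnt + 5: ((x <= -8 -> 2*cnt >= 14) or x < -9) -> ((cnt = x + 2 or 2*x != 3*cnt - 14) and (cnt > -12 -> cnt <= 8))
Before cnt := 3*cnt + 3*cnt: ((x <= -8 -> 12*cnt >= 14) or x < -9) -> ((6*cnt = x + 2 or 2*x != 18*cnt - 14) and (6*cnt > -12 -> 6*cnt <= 8))
Answer: WP = ((x <= -8 -> 12*cnt >= 14) or x < -9) -> ((6*cnt = x + 2 or 2*x != 18*cnt - 14) and (6*cnt > -12 -> 6*cnt <= 8))


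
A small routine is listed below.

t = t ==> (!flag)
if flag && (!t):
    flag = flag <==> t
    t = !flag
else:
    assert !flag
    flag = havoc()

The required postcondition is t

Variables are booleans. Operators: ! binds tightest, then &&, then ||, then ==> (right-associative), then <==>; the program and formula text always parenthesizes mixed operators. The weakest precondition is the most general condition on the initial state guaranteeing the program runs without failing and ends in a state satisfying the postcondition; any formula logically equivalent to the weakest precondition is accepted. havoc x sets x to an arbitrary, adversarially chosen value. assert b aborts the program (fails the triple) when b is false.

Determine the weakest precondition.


Working backward. After the program, t must hold.
Then branch requires !(flag <==> t); else branch requires (!flag) && t.
Before the if: ((flag && (!t)) ==> (!(flag <==> t))) && ((!(flag && (!t))) ==> ((!flag) && t))
Before t := t ==> (!flag): ((flag && (!(t ==> (!flag)))) ==> (!(flag <==> (t ==> (!flag))))) && ((!(flag && (!(t ==> (!flag))))) ==> ((!flag) && (t ==> (!flag))))
Answer: WP = ((flag && (!(t ==> (!flag)))) ==> (!(flag <==> (t ==> (!flag))))) && ((!(flag && (!(t ==> (!flag))))) ==> ((!flag) && (t ==> (!flag))))


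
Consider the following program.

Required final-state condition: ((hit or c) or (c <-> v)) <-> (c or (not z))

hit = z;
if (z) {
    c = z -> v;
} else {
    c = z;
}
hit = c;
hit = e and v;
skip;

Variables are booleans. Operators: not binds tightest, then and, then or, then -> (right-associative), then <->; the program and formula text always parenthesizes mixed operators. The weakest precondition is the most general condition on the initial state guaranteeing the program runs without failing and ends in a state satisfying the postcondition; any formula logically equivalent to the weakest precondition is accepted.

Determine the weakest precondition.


Working backward. After the program, the postcondition ((hit or c) or (c <-> v)) <-> (c or (not z)) must hold; in canonical form it is (hit or c or (c <-> v)) <-> (c or (not z)).
Before skip: (hit or c or (c <-> v)) <-> (c or (not z))
Before hit := e and v: ((e and v) or c or (c <-> v)) <-> (c or (not z))
Before hit := c: ((e and v) or c or (c <-> v)) <-> (c or (not z))
Then branch requires ((e and v) or (z -> v) or ((z -> v) <-> v)) <-> ((z -> v) or (not z)); else branch requires (e and v) or z or (z <-> v).
Before the if: (z -> (((e and v) or (z -> v) or ((z -> v) <-> v)) <-> ((z -> v) or (not z)))) and ((not z) -> ((e and v) or z or (z <-> v)))
Before hit := z: (z -> (((e and v) or (z -> v) or ((z -> v) <-> v)) <-> ((z -> v) or (not z)))) and ((not z) -> ((e and v) or z or (z <-> v)))
Answer: WP = (z -> (((e and v) or (z -> v) or ((z -> v) <-> v)) <-> ((z -> v) or (not z)))) and ((not z) -> ((e and v) or z or (z <-> v)))


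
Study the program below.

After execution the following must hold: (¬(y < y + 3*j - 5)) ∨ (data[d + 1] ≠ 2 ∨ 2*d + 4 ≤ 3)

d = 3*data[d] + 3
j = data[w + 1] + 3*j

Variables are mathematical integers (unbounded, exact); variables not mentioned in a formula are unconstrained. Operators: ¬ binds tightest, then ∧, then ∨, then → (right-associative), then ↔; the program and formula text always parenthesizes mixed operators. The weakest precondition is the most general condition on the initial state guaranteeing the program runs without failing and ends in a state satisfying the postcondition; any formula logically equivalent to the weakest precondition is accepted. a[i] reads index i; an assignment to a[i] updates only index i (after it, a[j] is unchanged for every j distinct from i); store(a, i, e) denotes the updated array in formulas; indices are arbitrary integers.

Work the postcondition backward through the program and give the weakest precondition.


Working backward. After the program, the postcondition (¬(y < y + 3*j - 5)) ∨ (data[d + 1] ≠ 2 ∨ 2*d + 4 ≤ 3) must hold; in canonical form it is (¬(3*j > 5)) ∨ data[d + 1] ≠ 2 ∨ 2*d ≤ -1.
Before j := data[w + 1] + 3*j: (¬(3*data[w + 1] + 9*j > 5)) ∨ data[d + 1] ≠ 2 ∨ 2*d ≤ -1
Before d := 3*data[d] + 3: (¬(3*data[w + 1] + 9*j > 5)) ∨ data[3*data[d] + 4] ≠ 2 ∨ 6*data[d] ≤ -7
Answer: WP = (¬(3*data[w + 1] + 9*j > 5)) ∨ data[3*data[d] + 4] ≠ 2 ∨ 6*data[d] ≤ -7


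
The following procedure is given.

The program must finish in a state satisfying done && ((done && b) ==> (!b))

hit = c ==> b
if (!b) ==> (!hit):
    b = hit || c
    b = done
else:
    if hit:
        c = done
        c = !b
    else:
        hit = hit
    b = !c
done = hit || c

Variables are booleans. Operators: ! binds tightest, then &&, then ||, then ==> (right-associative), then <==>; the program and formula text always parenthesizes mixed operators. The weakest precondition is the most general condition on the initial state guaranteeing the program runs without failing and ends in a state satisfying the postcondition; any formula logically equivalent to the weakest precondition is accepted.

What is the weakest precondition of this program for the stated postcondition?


Working backward. After the program, done && ((done && b) ==> (!b)) must hold.
Before done := hit || c: (hit || c) && (((hit || c) && b) ==> (!b))
Then branch requires (hit || c) && (((hit || c) && done) ==> (!done)); else branch requires (hit ==> ((hit || (!b)) && (((hit || (!b)) && b) ==> (!b)))) && ((!hit) ==> ((hit || c) && (((hit || c) && (!c)) ==> c))).
Before the if: (((!b) ==> (!hit)) ==> ((hit || c) && (((hit || c) && done) ==> (!done)))) && ((!((!b) ==> (!hit))) ==> ((hit ==> ((hit || (!b)) && (((hit || (!b)) && b) ==> (!b)))) && ((!hit) ==> ((hit || c) && (((hit || c) && (!c)) ==> c)))))
Before hit := c ==> b: (((!b) ==> (!(c ==> b))) ==> (((c ==> b) || c) && ((((c ==> b) || c) && done) ==> (!done)))) && ((!((!b) ==> (!(c ==> b)))) ==> (((c ==> b) ==> (((c ==> b) || (!b)) && ((((c ==> b) || (!b)) && b) ==> (!b)))) && ((!(c ==> b)) ==> (((c ==> b) || c) && ((((c ==> b) || c) && (!c)) ==> c)))))
Answer: WP = (((!b) ==> (!(c ==> b))) ==> (((c ==> b) || c) && ((((c ==> b) || c) && done) ==> (!done)))) && ((!((!b) ==> (!(c ==> b)))) ==> (((c ==> b) ==> (((c ==> b) || (!b)) && ((((c ==> b) || (!b)) && b) ==> (!b)))) && ((!(c ==> b)) ==> (((c ==> b) || c) && ((((c ==> b) || c) && (!c)) ==> c)))))


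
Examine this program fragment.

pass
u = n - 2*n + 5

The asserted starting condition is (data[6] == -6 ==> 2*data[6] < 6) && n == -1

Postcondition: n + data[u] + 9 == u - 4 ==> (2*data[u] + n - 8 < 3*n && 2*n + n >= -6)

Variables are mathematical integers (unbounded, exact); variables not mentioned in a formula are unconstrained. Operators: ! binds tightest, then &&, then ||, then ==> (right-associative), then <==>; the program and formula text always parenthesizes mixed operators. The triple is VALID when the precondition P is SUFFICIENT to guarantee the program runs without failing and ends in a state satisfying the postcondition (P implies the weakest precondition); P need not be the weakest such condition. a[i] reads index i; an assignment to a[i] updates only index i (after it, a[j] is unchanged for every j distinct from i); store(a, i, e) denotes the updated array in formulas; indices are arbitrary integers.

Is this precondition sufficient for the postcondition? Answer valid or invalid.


Working backward. After the program, the postcondition n + data[u] + 9 == u - 4 ==> (2*data[u] + n - 8 < 3*n && 2*n + n >= -6) must hold; in canonical form it is data[u] + n == u - 13 ==> (2*data[u] < 2*n + 8 && 3*n >= -6).
Before u := n - 2*n + 5: data[-n + 5] + 2*n == -8 ==> (2*data[-n + 5] < 2*n + 8 && 3*n >= -6)
Before skip: data[-n + 5] + 2*n == -8 ==> (2*data[-n + 5] < 2*n + 8 && 3*n >= -6)
The weakest precondition is data[-n + 5] + 2*n == -8 ==> (2*data[-n + 5] < 2*n + 8 && 3*n >= -6).
Check whether (data[6] == -6 ==> 2*data[6] < 6) && n == -1 implies it.
Every state satisfying the precondition satisfies the weakest precondition: the implication holds.
Answer: valid


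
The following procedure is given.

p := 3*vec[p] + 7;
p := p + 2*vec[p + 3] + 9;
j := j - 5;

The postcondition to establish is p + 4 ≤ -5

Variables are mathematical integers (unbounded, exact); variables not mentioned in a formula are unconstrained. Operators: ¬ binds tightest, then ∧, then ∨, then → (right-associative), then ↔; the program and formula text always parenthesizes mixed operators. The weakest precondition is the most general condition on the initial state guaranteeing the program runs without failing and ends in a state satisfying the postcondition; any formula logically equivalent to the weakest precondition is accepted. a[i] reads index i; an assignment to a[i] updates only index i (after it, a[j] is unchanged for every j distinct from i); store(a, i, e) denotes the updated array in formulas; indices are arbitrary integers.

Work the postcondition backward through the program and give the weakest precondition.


Working backward. After the program, the postcondition p + 4 ≤ -5 must hold; in canonical form it is p ≤ -9.
Before j := j - 5: p ≤ -9
Before p := p + 2*vec[p + 3] + 9: 2*vec[p + 3] + p ≤ -18
Before p := 3*vec[p] + 7: 2*vec[3*vec[p] + 10] + 3*vec[p] ≤ -25
Answer: WP = 2*vec[3*vec[p] + 10] + 3*vec[p] ≤ -25


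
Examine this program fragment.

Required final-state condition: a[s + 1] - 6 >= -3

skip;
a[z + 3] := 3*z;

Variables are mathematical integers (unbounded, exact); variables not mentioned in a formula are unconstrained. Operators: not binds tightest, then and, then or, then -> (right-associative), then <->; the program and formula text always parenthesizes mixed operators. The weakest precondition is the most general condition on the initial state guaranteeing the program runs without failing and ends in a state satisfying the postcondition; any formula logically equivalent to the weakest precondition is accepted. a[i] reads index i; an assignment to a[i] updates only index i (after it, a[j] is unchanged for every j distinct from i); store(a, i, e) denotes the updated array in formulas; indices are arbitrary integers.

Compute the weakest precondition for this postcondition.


Working backward. After the program, the postcondition a[s + 1] - 6 >= -3 must hold; in canonical form it is a[s + 1] >= 3.
Before a[z + 3] := 3*z: store(a, z + 3, 3*z)[s + 1] >= 3
Before skip: store(a, z + 3, 3*z)[s + 1] >= 3
Answer: WP = store(a, z + 3, 3*z)[s + 1] >= 3


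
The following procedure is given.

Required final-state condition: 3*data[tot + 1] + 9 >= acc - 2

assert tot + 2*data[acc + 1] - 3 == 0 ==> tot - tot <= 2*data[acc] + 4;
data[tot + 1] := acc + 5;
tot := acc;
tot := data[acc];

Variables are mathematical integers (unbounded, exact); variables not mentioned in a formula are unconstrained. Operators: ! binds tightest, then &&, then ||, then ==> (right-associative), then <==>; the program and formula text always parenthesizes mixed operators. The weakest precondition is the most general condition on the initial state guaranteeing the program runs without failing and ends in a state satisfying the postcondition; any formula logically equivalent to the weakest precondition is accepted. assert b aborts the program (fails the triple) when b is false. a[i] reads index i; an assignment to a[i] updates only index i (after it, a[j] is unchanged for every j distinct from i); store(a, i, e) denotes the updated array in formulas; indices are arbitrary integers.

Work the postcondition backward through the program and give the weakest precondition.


Working backward. After the program, the postcondition 3*data[tot + 1] + 9 >= acc - 2 must hold; in canonical form it is 3*data[tot + 1] >= acc - 11.
Before tot := data[acc]: 3*data[data[acc] + 1] >= acc - 11
Before tot := acc: 3*data[data[acc] + 1] >= acc - 11
Before data[tot + 1] := acc + 5: 3*store(data, tot + 1, acc + 5)[store(data, tot + 1, acc + 5)[acc] + 1] >= acc - 11
Before assert tot + 2*data[acc + 1] - 3 == 0 ==> tot - tot <= 2*data[acc] + 4: (2*data[acc + 1] + tot == 3 ==> 2*data[acc] >= -4) && 3*store(data, tot + 1, acc + 5)[store(data, tot + 1, acc + 5)[acc] + 1] >= acc - 11
Answer: WP = (2*data[acc + 1] + tot == 3 ==> 2*data[acc] >= -4) && 3*store(data, tot + 1, acc + 5)[store(data, tot + 1, acc + 5)[acc] + 1] >= acc - 11


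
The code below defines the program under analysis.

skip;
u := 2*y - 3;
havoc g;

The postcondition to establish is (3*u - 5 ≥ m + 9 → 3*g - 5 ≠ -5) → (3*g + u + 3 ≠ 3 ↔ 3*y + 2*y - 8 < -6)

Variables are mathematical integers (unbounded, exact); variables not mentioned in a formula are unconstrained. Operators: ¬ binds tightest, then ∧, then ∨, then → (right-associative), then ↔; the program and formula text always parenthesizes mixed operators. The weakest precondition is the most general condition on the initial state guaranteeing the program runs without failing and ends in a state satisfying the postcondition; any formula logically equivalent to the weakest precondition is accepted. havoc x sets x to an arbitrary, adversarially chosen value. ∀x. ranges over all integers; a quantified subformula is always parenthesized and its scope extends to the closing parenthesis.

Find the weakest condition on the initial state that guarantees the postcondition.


Working backward. After the program, the postcondition (3*u - 5 ≥ m + 9 → 3*g - 5 ≠ -5) → (3*g + u + 3 ≠ 3 ↔ 3*y + 2*y - 8 < -6) must hold; in canonical form it is (3*u ≥ m + 14 → 3*g ≠ 0) → (3*g + u ≠ 0 ↔ 5*y < 2).
Before havoc g: ∀g_1. ((3*u ≥ m + 14 → 3*g_1 ≠ 0) → (3*g_1 + u ≠ 0 ↔ 5*y < 2))
Before u := 2*y - 3: ∀g_1. ((6*y ≥ m + 23 → 3*g_1 ≠ 0) → (3*g_1 + 2*y ≠ 3 ↔ 5*y < 2))
Before skip: ∀g_1. ((6*y ≥ m + 23 → 3*g_1 ≠ 0) → (3*g_1 + 2*y ≠ 3 ↔ 5*y < 2))
Answer: WP = ∀g_1. ((6*y ≥ m + 23 → 3*g_1 ≠ 0) → (3*g_1 + 2*y ≠ 3 ↔ 5*y < 2))


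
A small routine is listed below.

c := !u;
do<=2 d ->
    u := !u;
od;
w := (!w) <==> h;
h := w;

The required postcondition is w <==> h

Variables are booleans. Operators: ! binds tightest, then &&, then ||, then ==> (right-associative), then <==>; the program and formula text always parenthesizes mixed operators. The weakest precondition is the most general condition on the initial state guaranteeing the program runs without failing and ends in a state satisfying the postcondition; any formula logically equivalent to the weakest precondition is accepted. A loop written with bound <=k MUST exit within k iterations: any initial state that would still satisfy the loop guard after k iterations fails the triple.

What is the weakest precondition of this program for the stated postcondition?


Working backward. After the program, w <==> h must hold.
Before h := w: true
Before w := (!w) <==> h: true
Before the loop (bound <=2), unroll the exhaustion recursion (WP_0 = exit-now case; WP_j = one more guarded iteration, up to j = 2):
  WP_0: !d
  WP_1: d ==> (!d)
  WP_2: d ==> (d ==> (!d))
So before the loop: d ==> (d ==> (!d))
Before c := !u: d ==> (d ==> (!d))
Answer: WP = d ==> (d ==> (!d))


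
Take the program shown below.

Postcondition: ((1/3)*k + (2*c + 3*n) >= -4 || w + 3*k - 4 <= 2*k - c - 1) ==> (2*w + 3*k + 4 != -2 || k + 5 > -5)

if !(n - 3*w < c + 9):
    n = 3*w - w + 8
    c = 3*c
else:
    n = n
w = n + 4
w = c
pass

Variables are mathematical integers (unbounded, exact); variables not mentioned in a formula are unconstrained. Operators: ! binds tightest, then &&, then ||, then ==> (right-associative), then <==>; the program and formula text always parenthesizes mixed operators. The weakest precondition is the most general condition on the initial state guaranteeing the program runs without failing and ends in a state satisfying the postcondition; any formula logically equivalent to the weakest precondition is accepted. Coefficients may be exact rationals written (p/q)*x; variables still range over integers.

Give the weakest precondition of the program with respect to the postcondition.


Working backward. After the program, the postcondition ((1/3)*k + (2*c + 3*n) >= -4 || w + 3*k - 4 <= 2*k - c - 1) ==> (2*w + 3*k + 4 != -2 || k + 5 > -5) must hold; in canonical form it is (2*c + (1/3)*k + 3*n >= -4 || c + k + w <= 3) ==> (3*k + 2*w != -6 || k > -10).
Before skip: (2*c + (1/3)*k + 3*n >= -4 || c + k + w <= 3) ==> (3*k + 2*w != -6 || k > -10)
Before w := c: (2*c + (1/3)*k + 3*n >= -4 || 2*c + k <= 3) ==> (2*c + 3*k != -6 || k > -10)
Before w := n + 4: (2*c + (1/3)*k + 3*n >= -4 || 2*c + k <= 3) ==> (2*c + 3*k != -6 || k > -10)
Then branch requires (6*c + (1/3)*k + 6*w >= -28 || 6*c + k <= 3) ==> (6*c + 3*k != -6 || k > -10); else branch requires (2*c + (1/3)*k + 3*n >= -4 || 2*c + k <= 3) ==> (2*c + 3*k != -6 || k > -10).
Before the if: ((!(n < c + 3*w + 9)) ==> ((6*c + (1/3)*k + 6*w >= -28 || 6*c + k <= 3) ==> (6*c + 3*k != -6 || k > -10))) && (n < c + 3*w + 9 ==> ((2*c + (1/3)*k + 3*n >= -4 || 2*c + k <= 3) ==> (2*c + 3*k != -6 || k > -10)))
Answer: WP = ((!(n < c + 3*w + 9)) ==> ((6*c + (1/3)*k + 6*w >= -28 || 6*c + k <= 3) ==> (6*c + 3*k != -6 || k > -10))) && (n < c + 3*w + 9 ==> ((2*c + (1/3)*k + 3*n >= -4 || 2*c + k <= 3) ==> (2*c + 3*k != -6 || k > -10)))


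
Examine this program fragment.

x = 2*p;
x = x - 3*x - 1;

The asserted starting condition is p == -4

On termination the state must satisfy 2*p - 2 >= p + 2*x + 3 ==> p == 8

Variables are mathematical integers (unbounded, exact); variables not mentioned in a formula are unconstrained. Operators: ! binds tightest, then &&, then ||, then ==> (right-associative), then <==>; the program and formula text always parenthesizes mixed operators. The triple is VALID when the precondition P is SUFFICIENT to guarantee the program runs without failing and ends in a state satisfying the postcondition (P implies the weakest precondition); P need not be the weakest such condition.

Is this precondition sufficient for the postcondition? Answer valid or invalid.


Working backward. After the program, the postcondition 2*p - 2 >= p + 2*x + 3 ==> p == 8 must hold; in canonical form it is p >= 2*x + 5 ==> p == 8.
Before x := x - 3*x - 1: p + 4*x >= 3 ==> p == 8
Before x := 2*p: 9*p >= 3 ==> p == 8
The weakest precondition is 9*p >= 3 ==> p == 8.
Check whether p == -4 implies it.
Every state satisfying the precondition satisfies the weakest precondition: the implication holds.
Answer: valid


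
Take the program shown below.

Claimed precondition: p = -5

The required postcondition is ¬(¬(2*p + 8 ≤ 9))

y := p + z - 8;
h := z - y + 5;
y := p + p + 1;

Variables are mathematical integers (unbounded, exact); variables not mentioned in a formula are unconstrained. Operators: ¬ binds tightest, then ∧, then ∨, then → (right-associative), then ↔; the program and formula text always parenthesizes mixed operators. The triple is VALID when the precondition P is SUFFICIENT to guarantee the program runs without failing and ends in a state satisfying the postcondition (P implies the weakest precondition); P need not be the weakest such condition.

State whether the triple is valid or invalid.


Working backward. After the program, the postcondition ¬(¬(2*p + 8 ≤ 9)) must hold; in canonical form it is 2*p ≤ 1.
Before y := p + p + 1: 2*p ≤ 1
Before h := z - y + 5: 2*p ≤ 1
Before y := p + z - 8: 2*p ≤ 1
The weakest precondition is 2*p ≤ 1.
Check whether p = -5 implies it.
Every state satisfying the precondition satisfies the weakest precondition: the implication holds.
Answer: valid


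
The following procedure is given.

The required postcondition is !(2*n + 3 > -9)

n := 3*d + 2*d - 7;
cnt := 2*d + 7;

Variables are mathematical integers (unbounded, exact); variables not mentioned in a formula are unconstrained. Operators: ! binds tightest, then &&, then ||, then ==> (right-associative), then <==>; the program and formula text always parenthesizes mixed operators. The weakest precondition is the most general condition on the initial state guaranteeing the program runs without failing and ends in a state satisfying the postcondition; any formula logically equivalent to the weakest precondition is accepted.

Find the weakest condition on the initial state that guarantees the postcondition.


Working backward. After the program, the postcondition !(2*n + 3 > -9) must hold; in canonical form it is !(2*n > -12).
Before cnt := 2*d + 7: !(2*n > -12)
Before n := 3*d + 2*d - 7: !(10*d > 2)
Answer: WP = !(10*d > 2)


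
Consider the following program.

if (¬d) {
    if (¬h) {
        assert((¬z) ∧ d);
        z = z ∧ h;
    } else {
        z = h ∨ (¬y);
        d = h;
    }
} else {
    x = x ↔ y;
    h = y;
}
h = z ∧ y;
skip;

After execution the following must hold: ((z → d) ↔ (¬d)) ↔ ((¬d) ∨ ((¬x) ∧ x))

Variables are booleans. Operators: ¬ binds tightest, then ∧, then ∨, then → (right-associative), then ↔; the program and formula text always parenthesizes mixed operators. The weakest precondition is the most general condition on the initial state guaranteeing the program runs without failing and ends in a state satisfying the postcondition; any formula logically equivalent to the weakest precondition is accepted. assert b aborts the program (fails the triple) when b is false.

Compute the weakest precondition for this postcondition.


Working backward. After the program, the postcondition ((z → d) ↔ (¬d)) ↔ ((¬d) ∨ ((¬x) ∧ x)) must hold; in canonical form it is ((z → d) ↔ (¬d)) ↔ (¬d).
Before skip: ((z → d) ↔ (¬d)) ↔ (¬d)
Before h := z ∧ y: ((z → d) ↔ (¬d)) ↔ (¬d)
Then branch requires ((¬h) → ((¬z) ∧ d ∧ ((((z ∧ h) → d) ↔ (¬d)) ↔ (¬d)))) ∧ (h → ((((h ∨ (¬y)) → h) ↔ (¬h)) ↔ (¬h))); else branch requires ((z → d) ↔ (¬d)) ↔ (¬d).
Before the if: ((¬d) → (((¬h) → ((¬z) ∧ d ∧ ((((z ∧ h) → d) ↔ (¬d)) ↔ (¬d)))) ∧ (h → ((((h ∨ (¬y)) → h) ↔ (¬h)) ↔ (¬h))))) ∧ (d → (((z → d) ↔ (¬d)) ↔ (¬d)))
Answer: WP = ((¬d) → (((¬h) → ((¬z) ∧ d ∧ ((((z ∧ h) → d) ↔ (¬d)) ↔ (¬d)))) ∧ (h → ((((h ∨ (¬y)) → h) ↔ (¬h)) ↔ (¬h))))) ∧ (d → (((z → d) ↔ (¬d)) ↔ (¬d)))


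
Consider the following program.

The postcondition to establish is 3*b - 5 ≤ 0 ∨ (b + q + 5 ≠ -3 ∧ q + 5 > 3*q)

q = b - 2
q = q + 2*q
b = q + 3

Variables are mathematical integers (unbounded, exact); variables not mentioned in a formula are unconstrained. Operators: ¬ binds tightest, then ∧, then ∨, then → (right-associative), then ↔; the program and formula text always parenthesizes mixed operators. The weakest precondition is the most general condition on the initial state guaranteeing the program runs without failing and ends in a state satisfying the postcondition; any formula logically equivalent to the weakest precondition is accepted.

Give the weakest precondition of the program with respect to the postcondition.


Working backward. After the program, the postcondition 3*b - 5 ≤ 0 ∨ (b + q + 5 ≠ -3 ∧ q + 5 > 3*q) must hold; in canonical form it is 3*b ≤ 5 ∨ (b + q ≠ -8 ∧ 2*q < 5).
Before b := q + 3: 3*q ≤ -4 ∨ (2*q ≠ -11 ∧ 2*q < 5)
Before q := q + 2*q: 9*q ≤ -4 ∨ (6*q ≠ -11 ∧ 6*q < 5)
Before q := b - 2: 9*b ≤ 14 ∨ (6*b ≠ 1 ∧ 6*b < 17)
Answer: WP = 9*b ≤ 14 ∨ (6*b ≠ 1 ∧ 6*b < 17)


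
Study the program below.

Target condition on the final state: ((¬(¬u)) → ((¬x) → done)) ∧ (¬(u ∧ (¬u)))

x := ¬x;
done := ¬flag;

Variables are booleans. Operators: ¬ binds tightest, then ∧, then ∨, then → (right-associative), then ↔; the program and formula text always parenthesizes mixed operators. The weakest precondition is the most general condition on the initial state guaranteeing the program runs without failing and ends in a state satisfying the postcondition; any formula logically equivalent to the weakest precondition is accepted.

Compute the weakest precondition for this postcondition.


Working backward. After the program, the postcondition ((¬(¬u)) → ((¬x) → done)) ∧ (¬(u ∧ (¬u))) must hold; in canonical form it is u → ((¬x) → done).
Before done := ¬flag: u → ((¬x) → (¬flag))
Before x := ¬x: u → (x → (¬flag))
Answer: WP = u → (x → (¬flag))


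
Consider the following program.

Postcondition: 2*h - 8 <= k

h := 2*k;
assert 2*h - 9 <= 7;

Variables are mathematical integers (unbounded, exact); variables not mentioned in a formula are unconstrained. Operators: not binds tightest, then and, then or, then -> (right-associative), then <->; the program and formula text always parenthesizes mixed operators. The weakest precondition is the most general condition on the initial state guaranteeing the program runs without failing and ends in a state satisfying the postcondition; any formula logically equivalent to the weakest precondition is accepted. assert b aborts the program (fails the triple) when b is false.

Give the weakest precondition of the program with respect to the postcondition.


Working backward. After the program, the postcondition 2*h - 8 <= k must hold; in canonical form it is 2*h <= k + 8.
Before assert 2*h - 9 <= 7: 2*h <= 16 and 2*h <= k + 8
Before h := 2*k: 4*k <= 16 and 3*k <= 8
Answer: WP = 4*k <= 16 and 3*k <= 8


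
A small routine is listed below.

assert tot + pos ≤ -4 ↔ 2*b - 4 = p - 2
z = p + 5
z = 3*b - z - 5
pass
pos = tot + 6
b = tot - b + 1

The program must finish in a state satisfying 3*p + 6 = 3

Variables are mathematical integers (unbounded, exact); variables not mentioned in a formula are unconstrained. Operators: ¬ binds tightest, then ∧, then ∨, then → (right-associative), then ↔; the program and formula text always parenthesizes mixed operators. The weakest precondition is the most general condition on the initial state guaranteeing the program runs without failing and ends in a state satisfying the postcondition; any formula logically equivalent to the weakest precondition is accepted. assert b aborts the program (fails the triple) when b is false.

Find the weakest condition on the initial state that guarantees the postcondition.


Working backward. After the program, the postcondition 3*p + 6 = 3 must hold; in canonical form it is 3*p = -3.
Before b := tot - b + 1: 3*p = -3
Before pos := tot + 6: 3*p = -3
Before skip: 3*p = -3
Before z := 3*b - z - 5: 3*p = -3
Before z := p + 5: 3*p = -3
Before assert tot + pos ≤ -4 ↔ 2*b - 4 = p - 2: (pos + tot ≤ -4 ↔ 2*b = p + 2) ∧ 3*p = -3
Answer: WP = (pos + tot ≤ -4 ↔ 2*b = p + 2) ∧ 3*p = -3


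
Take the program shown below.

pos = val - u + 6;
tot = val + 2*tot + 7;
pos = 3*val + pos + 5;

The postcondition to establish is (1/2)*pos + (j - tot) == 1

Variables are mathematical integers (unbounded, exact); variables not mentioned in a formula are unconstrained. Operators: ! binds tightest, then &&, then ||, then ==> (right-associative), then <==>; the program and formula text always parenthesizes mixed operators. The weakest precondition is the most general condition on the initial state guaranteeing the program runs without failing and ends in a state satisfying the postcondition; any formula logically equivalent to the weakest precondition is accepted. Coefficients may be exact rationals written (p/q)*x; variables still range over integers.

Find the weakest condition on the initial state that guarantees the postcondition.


Working backward. After the program, the postcondition (1/2)*pos + (j - tot) == 1 must hold; in canonical form it is j + (1/2)*pos == tot + 1.
Before pos := 3*val + pos + 5: j + (1/2)*pos + (3/2)*val == tot - 3/2
Before tot := val + 2*tot + 7: j + (1/2)*pos + (1/2)*val == 2*tot + 11/2
Before pos := val - u + 6: j + val == 2*tot + (1/2)*u + 5/2
Answer: WP = j + val == 2*tot + (1/2)*u + 5/2
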